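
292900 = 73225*4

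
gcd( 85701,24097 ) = 1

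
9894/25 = 395+ 19/25 = 395.76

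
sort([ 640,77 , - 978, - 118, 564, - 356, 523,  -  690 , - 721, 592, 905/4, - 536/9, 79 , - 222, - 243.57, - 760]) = [ - 978, - 760, - 721, - 690, - 356, - 243.57,-222, - 118, - 536/9, 77, 79, 905/4, 523, 564 , 592, 640]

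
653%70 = 23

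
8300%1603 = 285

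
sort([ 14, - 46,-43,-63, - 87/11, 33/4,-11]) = [-63, - 46, - 43,-11, - 87/11, 33/4,14]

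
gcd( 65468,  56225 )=13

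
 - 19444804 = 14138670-33583474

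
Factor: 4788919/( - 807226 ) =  - 2^( - 1)*7^( - 2)*317^1*8237^( - 1)*15107^1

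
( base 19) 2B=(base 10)49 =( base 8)61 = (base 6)121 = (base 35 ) 1E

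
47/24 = 1 + 23/24= 1.96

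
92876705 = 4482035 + 88394670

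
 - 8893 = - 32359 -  - 23466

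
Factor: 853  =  853^1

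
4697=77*61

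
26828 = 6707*4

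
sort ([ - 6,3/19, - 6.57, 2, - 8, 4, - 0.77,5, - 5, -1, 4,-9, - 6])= [ - 9, - 8,-6.57,-6,  -  6, - 5, - 1, - 0.77, 3/19, 2, 4,  4,5 ]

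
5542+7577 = 13119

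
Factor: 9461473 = 7^1*1351639^1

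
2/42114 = 1/21057 =0.00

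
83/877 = 83/877 = 0.09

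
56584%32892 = 23692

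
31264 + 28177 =59441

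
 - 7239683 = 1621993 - 8861676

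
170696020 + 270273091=440969111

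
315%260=55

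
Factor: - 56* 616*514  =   -17730944 = - 2^7*7^2* 11^1*257^1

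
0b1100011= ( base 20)4j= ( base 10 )99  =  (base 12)83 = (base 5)344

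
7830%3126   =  1578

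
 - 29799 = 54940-84739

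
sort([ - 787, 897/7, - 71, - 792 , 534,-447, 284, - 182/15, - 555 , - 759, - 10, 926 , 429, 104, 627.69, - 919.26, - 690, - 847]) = [ - 919.26, - 847  ,  -  792, - 787, - 759,  -  690, - 555, - 447,-71, - 182/15, - 10,104,897/7,284 , 429,  534, 627.69,926 ] 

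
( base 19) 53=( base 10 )98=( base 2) 1100010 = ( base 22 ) 4a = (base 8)142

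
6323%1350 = 923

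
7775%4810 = 2965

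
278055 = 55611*5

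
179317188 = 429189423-249872235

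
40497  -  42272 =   -  1775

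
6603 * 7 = 46221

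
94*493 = 46342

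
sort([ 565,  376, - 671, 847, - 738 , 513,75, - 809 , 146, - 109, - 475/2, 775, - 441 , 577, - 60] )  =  [- 809, -738,  -  671,  -  441, - 475/2, - 109, - 60,75, 146, 376 , 513,565, 577,  775, 847] 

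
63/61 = 1 + 2/61 = 1.03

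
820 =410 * 2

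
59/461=59/461 =0.13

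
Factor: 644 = 2^2*  7^1*23^1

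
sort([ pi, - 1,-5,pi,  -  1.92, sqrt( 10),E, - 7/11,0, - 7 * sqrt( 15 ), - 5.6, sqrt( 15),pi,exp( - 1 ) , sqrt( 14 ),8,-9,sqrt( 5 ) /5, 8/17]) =[ - 7 * sqrt(15), - 9, - 5.6, - 5,  -  1.92,-1,-7/11, 0,exp(-1 ) , sqrt (5)/5, 8/17,E,pi , pi,  pi,sqrt( 10), sqrt( 14 ), sqrt( 15), 8 ]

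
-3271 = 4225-7496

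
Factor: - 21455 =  - 5^1*7^1*613^1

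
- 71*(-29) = 2059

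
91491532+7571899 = 99063431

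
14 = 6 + 8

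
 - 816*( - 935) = 762960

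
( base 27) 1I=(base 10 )45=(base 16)2d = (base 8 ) 55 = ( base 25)1k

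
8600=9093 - 493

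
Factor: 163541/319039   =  61/119= 7^( - 1 )* 17^(-1 )*61^1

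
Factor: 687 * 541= 371667=3^1*229^1 * 541^1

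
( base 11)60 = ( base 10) 66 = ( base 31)24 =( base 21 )33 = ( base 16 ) 42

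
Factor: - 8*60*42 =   -  2^6*3^2*5^1*7^1= -20160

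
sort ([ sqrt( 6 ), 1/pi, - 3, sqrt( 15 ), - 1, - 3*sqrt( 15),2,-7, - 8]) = [-3*sqrt( 15),- 8,-7,  -  3, - 1, 1/pi,  2, sqrt( 6 ), sqrt( 15)] 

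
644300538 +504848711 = 1149149249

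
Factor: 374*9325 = 2^1*5^2*11^1*17^1 * 373^1 = 3487550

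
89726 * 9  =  807534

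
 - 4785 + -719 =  - 5504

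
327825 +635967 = 963792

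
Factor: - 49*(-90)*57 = 2^1*3^3*5^1*7^2*19^1 =251370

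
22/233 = 22/233= 0.09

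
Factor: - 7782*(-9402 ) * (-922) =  - 2^3*3^2 * 461^1 *1297^1 *1567^1= - 67459387608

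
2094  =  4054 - 1960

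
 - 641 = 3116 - 3757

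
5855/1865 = 1171/373 = 3.14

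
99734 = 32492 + 67242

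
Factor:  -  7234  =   - 2^1 * 3617^1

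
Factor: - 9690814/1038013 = -2^1*7^1*23^( - 1 )*29^1*23869^1 *45131^(  -  1 )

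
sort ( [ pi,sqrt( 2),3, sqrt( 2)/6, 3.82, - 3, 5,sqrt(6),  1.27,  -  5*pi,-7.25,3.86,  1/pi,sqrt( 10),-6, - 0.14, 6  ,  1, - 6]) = [-5*pi, - 7.25 ,-6, - 6, - 3,- 0.14, sqrt( 2)/6, 1/pi, 1, 1.27,sqrt(2), sqrt(6), 3, pi, sqrt(10 ), 3.82, 3.86 , 5, 6 ] 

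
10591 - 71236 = -60645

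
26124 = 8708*3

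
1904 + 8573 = 10477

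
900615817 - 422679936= 477935881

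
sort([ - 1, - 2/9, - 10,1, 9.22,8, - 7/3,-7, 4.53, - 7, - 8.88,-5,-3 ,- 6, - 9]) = [  -  10,  -  9,- 8.88, - 7, - 7, - 6,  -  5, - 3, -7/3, - 1,  -  2/9, 1, 4.53, 8,9.22 ]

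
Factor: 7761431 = 2383^1*3257^1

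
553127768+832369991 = 1385497759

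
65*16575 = 1077375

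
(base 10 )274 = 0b100010010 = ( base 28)9M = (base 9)334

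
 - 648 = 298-946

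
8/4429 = 8/4429=0.00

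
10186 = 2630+7556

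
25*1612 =40300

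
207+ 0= 207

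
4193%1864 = 465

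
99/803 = 9/73  =  0.12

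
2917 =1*2917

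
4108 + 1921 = 6029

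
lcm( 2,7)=14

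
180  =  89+91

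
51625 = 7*7375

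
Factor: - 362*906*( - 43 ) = 2^2*3^1 *43^1*151^1*181^1 = 14102796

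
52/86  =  26/43  =  0.60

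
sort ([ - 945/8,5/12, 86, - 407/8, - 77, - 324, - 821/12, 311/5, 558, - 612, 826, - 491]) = [ - 612,  -  491, - 324, - 945/8, - 77, - 821/12, - 407/8,5/12, 311/5, 86,558,  826 ] 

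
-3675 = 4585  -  8260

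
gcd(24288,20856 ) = 264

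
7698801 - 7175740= 523061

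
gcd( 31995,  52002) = 81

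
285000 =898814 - 613814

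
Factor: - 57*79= - 3^1 *19^1 *79^1 = -4503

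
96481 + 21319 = 117800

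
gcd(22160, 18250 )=10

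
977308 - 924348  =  52960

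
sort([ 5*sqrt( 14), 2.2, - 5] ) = [  -  5,2.2  ,  5*sqrt( 14)]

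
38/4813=38/4813 = 0.01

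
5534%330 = 254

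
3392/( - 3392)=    - 1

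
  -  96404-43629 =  - 140033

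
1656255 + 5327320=6983575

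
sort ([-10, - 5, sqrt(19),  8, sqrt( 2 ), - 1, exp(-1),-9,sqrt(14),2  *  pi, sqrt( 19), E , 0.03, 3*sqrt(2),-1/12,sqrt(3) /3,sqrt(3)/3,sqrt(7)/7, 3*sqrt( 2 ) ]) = [ - 10,-9,-5, -1, - 1/12,0.03, exp(- 1 ),sqrt(7) /7,sqrt( 3)/3,sqrt(3)/3, sqrt( 2),E,sqrt(14),3*sqrt(2),3*sqrt(2),sqrt( 19), sqrt(19 ), 2*  pi,8]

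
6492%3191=110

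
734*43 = 31562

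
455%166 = 123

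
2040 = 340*6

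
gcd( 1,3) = 1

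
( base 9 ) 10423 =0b1101011111010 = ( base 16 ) 1afa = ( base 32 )6NQ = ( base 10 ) 6906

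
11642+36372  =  48014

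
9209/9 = 1023+2/9 = 1023.22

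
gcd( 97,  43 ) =1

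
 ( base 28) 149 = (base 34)QL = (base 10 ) 905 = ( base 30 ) 105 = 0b1110001001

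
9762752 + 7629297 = 17392049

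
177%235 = 177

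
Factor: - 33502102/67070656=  - 16751051/33535328=- 2^( - 5 )*1047979^ ( - 1 )*16751051^1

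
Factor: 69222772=2^2 * 17305693^1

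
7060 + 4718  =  11778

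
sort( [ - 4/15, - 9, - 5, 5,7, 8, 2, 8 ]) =[ - 9 ,-5, - 4/15,2,5, 7,8, 8] 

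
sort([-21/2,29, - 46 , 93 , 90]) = [ - 46, - 21/2 , 29,90 , 93]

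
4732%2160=412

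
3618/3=1206=1206.00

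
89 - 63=26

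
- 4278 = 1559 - 5837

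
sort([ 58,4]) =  [4,58]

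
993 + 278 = 1271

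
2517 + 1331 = 3848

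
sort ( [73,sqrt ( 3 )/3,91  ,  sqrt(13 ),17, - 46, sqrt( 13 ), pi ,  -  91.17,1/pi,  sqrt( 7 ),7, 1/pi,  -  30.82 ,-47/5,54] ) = [-91.17,  -  46, - 30.82,  -  47/5,1/pi,  1/pi,sqrt(3)/3,sqrt(7), pi,  sqrt(13),sqrt( 13 ), 7,17,54,73,91 ] 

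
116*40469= 4694404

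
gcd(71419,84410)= 1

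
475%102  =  67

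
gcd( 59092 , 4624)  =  68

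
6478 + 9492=15970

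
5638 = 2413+3225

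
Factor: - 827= -827^1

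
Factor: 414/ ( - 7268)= -9/158   =  - 2^(-1)*3^2*79^( - 1 ) 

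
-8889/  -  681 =13+12/227=13.05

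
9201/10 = 920 + 1/10 = 920.10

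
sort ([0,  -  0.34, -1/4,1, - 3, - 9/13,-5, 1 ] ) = [ - 5, - 3, - 9/13,  -  0.34,-1/4, 0 , 1,  1] 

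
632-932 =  - 300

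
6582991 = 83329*79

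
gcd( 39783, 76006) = 89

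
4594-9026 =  - 4432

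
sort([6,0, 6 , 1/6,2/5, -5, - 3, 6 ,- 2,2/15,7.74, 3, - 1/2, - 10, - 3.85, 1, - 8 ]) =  [-10,  -  8,  -  5, - 3.85, - 3, - 2 ,  -  1/2, 0,2/15, 1/6,2/5,1, 3,6,6,6, 7.74]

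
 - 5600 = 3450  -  9050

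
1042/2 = 521 = 521.00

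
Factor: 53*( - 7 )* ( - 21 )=7791= 3^1*7^2 *53^1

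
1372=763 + 609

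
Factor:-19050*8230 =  - 2^2*3^1*5^3*127^1 * 823^1 = -156781500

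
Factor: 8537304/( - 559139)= - 2^3 * 3^1*7^( - 2)* 11411^( - 1)*355721^1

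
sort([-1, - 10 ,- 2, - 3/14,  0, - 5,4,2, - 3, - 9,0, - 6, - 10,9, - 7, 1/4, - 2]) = [ - 10, - 10, - 9, - 7, - 6,-5, -3, - 2,-2, - 1, - 3/14,0,0, 1/4,2,4,9 ]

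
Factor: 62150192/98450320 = 5^ (-1)*13^1*298799^1*1230629^(  -  1) = 3884387/6153145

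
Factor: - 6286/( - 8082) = 7/9 = 3^ ( - 2)*7^1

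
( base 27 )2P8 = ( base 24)3h5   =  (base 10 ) 2141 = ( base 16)85d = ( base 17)76G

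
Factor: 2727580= 2^2*5^1*136379^1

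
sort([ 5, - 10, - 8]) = [ - 10 , - 8,5 ]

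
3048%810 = 618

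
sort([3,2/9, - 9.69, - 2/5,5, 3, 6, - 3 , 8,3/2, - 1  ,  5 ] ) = [ - 9.69,  -  3, - 1, - 2/5,2/9,3/2,  3, 3,5, 5,6, 8] 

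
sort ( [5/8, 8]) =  [ 5/8,8]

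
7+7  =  14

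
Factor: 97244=2^2*7^1*23^1*151^1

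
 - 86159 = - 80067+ - 6092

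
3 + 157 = 160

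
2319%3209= 2319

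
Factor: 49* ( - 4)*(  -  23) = 2^2*7^2*23^1 = 4508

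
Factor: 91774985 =5^1 * 37^1*431^1*1151^1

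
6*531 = 3186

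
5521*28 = 154588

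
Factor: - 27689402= - 2^1*13^1*1064977^1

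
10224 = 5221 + 5003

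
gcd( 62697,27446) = 1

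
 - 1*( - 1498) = 1498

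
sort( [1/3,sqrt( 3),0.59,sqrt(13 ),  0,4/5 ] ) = [ 0,1/3,0.59,4/5, sqrt ( 3),  sqrt(13 ) ]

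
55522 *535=29704270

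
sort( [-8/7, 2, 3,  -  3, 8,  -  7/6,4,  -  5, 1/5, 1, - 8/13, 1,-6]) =[- 6, - 5,  -  3,-7/6, - 8/7, - 8/13,  1/5,1, 1, 2, 3 , 4, 8 ] 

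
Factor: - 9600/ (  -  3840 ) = 2^( - 1)* 5^1 = 5/2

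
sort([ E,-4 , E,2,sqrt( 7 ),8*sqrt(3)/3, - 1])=[  -  4, - 1,2 , sqrt( 7),  E,E,8*sqrt( 3) /3] 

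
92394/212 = 435 + 87/106 = 435.82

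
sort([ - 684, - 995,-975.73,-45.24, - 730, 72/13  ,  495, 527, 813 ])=[  -  995,-975.73, - 730, - 684, - 45.24, 72/13, 495, 527, 813]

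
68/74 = 34/37 = 0.92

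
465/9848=465/9848 = 0.05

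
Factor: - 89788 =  - 2^2*22447^1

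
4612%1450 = 262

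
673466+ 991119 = 1664585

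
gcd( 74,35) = 1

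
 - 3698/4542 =-1849/2271 = - 0.81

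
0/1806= 0 = 0.00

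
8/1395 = 8/1395  =  0.01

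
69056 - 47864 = 21192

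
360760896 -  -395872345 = 756633241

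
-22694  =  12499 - 35193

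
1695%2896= 1695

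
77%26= 25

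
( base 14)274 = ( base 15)22e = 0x1ee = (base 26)J0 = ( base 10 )494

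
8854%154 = 76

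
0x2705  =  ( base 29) BPD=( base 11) 7561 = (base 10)9989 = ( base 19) 18CE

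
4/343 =4/343 = 0.01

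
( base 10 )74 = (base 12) 62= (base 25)2o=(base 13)59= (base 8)112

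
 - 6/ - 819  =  2/273  =  0.01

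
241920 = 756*320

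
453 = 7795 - 7342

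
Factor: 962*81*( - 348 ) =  - 27116856= -  2^3*3^5*13^1*29^1*37^1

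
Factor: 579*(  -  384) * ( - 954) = 2^8 * 3^4*53^1 * 193^1 =212108544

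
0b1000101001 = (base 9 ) 674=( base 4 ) 20221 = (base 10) 553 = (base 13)337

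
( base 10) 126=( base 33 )3R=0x7E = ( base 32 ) 3U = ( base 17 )77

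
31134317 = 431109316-399974999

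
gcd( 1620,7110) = 90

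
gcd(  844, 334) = 2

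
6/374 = 3/187 = 0.02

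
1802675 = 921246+881429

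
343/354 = 343/354= 0.97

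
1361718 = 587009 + 774709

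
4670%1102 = 262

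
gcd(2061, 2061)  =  2061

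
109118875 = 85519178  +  23599697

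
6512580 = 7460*873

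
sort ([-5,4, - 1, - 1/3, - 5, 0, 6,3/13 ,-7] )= [ - 7, - 5,-5, - 1, - 1/3,0, 3/13,4, 6] 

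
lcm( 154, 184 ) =14168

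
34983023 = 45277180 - 10294157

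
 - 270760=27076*( - 10)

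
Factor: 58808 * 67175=3950427400 = 2^3*5^2*2687^1*7351^1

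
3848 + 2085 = 5933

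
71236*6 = 427416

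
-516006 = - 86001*6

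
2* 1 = 2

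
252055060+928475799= 1180530859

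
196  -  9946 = -9750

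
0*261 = 0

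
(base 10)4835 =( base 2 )1001011100011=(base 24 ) 89b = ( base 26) 73P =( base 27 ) 6H2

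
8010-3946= 4064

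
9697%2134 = 1161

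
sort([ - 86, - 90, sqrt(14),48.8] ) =[  -  90, - 86,sqrt(14) , 48.8 ] 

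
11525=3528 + 7997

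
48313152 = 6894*7008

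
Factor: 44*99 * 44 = 2^4*3^2*11^3=191664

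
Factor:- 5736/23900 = -2^1*3^1*5^( - 2) = - 6/25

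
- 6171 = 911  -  7082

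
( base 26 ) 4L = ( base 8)175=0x7D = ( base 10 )125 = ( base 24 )55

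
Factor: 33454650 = 2^1*3^1*5^2 * 23^1*9697^1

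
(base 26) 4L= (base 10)125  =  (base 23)5a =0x7D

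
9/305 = 9/305 = 0.03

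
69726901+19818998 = 89545899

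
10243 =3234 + 7009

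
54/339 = 18/113 = 0.16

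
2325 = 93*25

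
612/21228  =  51/1769 = 0.03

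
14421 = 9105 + 5316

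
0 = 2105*0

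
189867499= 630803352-440935853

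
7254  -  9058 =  - 1804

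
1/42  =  1/42 = 0.02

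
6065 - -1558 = 7623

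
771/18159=257/6053 = 0.04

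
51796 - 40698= 11098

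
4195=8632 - 4437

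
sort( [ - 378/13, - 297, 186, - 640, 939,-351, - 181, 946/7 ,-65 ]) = [ - 640, - 351, - 297,  -  181,-65, - 378/13, 946/7,186, 939 ] 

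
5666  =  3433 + 2233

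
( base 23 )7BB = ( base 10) 3967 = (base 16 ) F7F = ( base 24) 6L7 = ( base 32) 3rv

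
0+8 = 8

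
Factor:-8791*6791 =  -59699681 = - 59^1*149^1*6791^1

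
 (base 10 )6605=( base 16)19CD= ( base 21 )EKB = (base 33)625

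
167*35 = 5845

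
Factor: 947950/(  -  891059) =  - 2^1 * 5^2*13^( - 1 ) * 18959^1*68543^( - 1 ) 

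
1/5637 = 1/5637= 0.00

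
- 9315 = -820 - 8495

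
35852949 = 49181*729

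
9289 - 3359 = 5930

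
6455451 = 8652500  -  2197049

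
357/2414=21/142 = 0.15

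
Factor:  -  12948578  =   - 2^1*2129^1*3041^1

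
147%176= 147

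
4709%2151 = 407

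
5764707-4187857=1576850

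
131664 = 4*32916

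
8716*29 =252764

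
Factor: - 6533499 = - 3^1*7^1*421^1*739^1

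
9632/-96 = -101+ 2/3 = - 100.33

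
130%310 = 130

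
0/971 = 0=0.00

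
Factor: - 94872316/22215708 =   -  23718079/5553927 = - 3^( - 4)*7^1*11^1*68567^(  -  1)*308027^1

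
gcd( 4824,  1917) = 9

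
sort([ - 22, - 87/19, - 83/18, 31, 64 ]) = [ - 22, -83/18 , - 87/19, 31, 64]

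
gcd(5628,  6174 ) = 42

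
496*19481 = 9662576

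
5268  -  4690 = 578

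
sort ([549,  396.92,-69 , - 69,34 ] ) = [ - 69, -69, 34,396.92,549 ] 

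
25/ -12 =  -25/12 = - 2.08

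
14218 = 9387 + 4831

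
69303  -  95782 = - 26479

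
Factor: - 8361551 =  - 11^1*760141^1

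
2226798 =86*25893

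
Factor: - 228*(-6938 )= 2^3*3^1*19^1*3469^1= 1581864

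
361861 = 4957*73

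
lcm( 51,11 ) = 561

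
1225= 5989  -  4764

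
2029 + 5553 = 7582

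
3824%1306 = 1212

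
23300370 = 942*24735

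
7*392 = 2744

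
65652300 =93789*700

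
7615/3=2538 + 1/3  =  2538.33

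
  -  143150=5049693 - 5192843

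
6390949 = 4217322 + 2173627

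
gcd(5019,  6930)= 21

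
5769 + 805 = 6574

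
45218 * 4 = 180872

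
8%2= 0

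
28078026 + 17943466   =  46021492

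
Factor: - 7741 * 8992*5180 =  - 360564632960 = - 2^7*5^1*7^1*37^1*281^1 * 7741^1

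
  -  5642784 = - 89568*63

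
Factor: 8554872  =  2^3*3^1 * 356453^1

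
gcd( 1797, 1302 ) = 3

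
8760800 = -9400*(  -  932)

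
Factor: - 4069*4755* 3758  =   - 72710141010 =- 2^1*3^1*5^1*13^1*313^1*317^1*1879^1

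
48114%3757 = 3030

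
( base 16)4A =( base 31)2C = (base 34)26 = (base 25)2O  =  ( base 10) 74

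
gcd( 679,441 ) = 7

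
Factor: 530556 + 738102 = 2^1 * 3^2 * 70481^1 = 1268658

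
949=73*13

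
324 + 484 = 808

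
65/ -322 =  - 65/322 = - 0.20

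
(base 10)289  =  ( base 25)be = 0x121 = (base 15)144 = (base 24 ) c1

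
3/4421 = 3/4421 = 0.00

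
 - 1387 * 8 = -11096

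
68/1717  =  4/101 = 0.04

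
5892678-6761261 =-868583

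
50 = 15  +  35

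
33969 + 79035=113004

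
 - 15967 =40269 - 56236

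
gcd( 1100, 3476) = 44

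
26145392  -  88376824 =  - 62231432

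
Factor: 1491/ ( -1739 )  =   - 3^1*7^1*37^(  -  1)*47^( - 1 )*71^1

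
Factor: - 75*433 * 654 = -2^1*3^2 * 5^2*109^1 * 433^1 = - 21238650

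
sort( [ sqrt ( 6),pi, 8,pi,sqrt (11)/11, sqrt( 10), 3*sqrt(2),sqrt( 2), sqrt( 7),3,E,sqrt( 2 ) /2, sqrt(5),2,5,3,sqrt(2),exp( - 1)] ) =[ sqrt(11)/11,exp( - 1),sqrt( 2) /2, sqrt(2), sqrt(2 ), 2,sqrt(5),sqrt( 6),sqrt(7), E,3, 3  ,  pi,pi, sqrt( 10 ),3*sqrt(2),5,8 ]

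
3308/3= 1102 + 2/3 = 1102.67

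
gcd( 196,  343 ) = 49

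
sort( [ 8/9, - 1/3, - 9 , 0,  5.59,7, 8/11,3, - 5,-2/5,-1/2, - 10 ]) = [ - 10,-9, - 5, - 1/2, - 2/5, -1/3, 0,8/11,8/9,3, 5.59, 7 ]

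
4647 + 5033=9680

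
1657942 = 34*48763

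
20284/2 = 10142= 10142.00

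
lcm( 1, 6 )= 6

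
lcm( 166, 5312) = 5312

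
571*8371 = 4779841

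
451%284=167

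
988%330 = 328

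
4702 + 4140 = 8842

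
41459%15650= 10159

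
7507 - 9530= - 2023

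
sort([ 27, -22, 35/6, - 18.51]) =[ - 22,  -  18.51, 35/6,27 ] 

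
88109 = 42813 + 45296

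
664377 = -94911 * ( - 7 ) 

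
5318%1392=1142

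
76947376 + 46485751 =123433127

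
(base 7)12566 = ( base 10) 3380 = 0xD34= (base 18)a7e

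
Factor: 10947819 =3^1*19^1 * 29^1*37^1*179^1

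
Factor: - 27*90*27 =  - 65610 = - 2^1 * 3^8*5^1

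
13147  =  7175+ 5972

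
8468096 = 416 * 20356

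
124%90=34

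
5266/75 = 70 + 16/75 = 70.21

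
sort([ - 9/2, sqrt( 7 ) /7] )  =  [-9/2,sqrt( 7 ) /7] 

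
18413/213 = 86 + 95/213 = 86.45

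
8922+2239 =11161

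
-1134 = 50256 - 51390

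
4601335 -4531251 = 70084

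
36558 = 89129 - 52571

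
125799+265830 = 391629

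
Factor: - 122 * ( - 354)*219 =2^2*3^2 *59^1*61^1*73^1 = 9458172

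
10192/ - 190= - 54 + 34/95= - 53.64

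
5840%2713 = 414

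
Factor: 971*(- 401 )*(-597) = 3^1*199^1*401^1*971^1 = 232454487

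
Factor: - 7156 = -2^2*1789^1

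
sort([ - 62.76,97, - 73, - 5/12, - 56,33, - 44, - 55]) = [ - 73, - 62.76 , - 56,-55,-44,-5/12, 33,97 ]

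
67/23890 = 67/23890 = 0.00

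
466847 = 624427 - 157580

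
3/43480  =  3/43480 =0.00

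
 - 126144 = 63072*( -2 ) 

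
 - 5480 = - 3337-2143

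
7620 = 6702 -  - 918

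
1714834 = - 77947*( - 22 )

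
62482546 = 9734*6419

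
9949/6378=9949/6378 = 1.56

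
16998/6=2833=2833.00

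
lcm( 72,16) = 144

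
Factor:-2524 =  - 2^2*631^1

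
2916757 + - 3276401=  - 359644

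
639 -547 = 92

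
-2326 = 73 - 2399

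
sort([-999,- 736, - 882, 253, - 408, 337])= [ - 999, - 882,-736, - 408 , 253,337 ]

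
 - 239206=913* ( - 262)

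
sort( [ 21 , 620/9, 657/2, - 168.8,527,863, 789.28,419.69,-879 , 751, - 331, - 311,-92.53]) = [ - 879, - 331, - 311 , - 168.8, - 92.53,21,620/9,657/2,419.69, 527,751,789.28,863 ] 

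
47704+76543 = 124247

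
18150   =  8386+9764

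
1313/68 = 19+21/68 = 19.31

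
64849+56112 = 120961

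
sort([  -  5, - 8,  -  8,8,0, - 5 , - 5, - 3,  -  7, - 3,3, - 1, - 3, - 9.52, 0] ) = [ - 9.52, - 8, - 8,-7,-5, - 5, - 5, - 3, - 3, -3, - 1,0, 0 , 3, 8 ] 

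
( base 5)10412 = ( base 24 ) 16c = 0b1011011100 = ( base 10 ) 732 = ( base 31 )NJ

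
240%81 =78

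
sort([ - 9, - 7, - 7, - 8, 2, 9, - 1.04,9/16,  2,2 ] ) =[ - 9, - 8, - 7, - 7 , - 1.04,  9/16 , 2, 2,2, 9] 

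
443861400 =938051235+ - 494189835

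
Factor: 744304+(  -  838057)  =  -93753 = - 3^2*  11^1 * 947^1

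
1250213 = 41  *30493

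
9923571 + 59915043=69838614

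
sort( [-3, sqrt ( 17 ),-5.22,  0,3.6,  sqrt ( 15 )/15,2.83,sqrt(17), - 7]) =[-7, - 5.22, - 3,0,sqrt( 15) /15, 2.83,  3.6,sqrt( 17 ), sqrt(17 )]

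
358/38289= 358/38289 = 0.01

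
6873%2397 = 2079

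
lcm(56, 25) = 1400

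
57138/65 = 879 +3/65 = 879.05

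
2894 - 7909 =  - 5015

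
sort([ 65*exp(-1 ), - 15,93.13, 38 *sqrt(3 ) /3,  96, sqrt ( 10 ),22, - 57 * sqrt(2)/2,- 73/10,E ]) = [-57*sqrt(2)/2, - 15, - 73/10, E,sqrt ( 10),38*sqrt (3) /3,22, 65*exp(-1 ),93.13, 96 ]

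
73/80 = 73/80 = 0.91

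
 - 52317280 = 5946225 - 58263505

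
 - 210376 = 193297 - 403673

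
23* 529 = 12167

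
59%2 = 1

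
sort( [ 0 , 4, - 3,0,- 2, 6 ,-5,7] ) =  [-5, - 3, - 2, 0 , 0 , 4,6, 7 ] 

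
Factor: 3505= 5^1*701^1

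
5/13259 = 5/13259=0.00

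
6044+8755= 14799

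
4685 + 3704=8389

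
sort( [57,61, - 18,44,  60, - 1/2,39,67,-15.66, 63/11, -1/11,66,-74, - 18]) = [  -  74, - 18, - 18, - 15.66 , - 1/2,  -  1/11 , 63/11,39,  44,57, 60,61,66,67 ]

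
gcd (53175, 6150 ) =75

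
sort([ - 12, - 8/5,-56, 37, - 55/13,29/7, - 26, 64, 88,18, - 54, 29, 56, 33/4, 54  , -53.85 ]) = [ - 56,  -  54,-53.85, - 26, - 12, - 55/13, - 8/5,29/7, 33/4,  18, 29, 37, 54, 56,64 , 88]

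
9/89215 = 9/89215 = 0.00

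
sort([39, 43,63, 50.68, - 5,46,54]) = [ - 5,39, 43,46, 50.68 , 54,63] 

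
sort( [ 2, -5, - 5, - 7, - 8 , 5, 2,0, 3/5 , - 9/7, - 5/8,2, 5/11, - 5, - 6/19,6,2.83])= [  -  8,- 7, - 5,-5, - 5,-9/7,- 5/8, - 6/19,0,5/11, 3/5, 2,2,2,2.83,5,6]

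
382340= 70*5462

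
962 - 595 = 367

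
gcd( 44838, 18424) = 94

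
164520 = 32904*5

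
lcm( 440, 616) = 3080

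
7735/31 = 249 + 16/31 = 249.52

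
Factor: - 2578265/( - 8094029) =5^1*61^( - 1 )*132689^( - 1) * 515653^1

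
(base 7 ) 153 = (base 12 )73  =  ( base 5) 322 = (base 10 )87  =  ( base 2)1010111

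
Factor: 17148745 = 5^1*3429749^1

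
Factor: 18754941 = 3^1*73^1*85639^1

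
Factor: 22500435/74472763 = 3^1*5^1*17^1*113^( - 1 )*353^ ( - 1) * 1867^(  -  1)*88237^1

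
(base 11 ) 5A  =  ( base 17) 3E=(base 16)41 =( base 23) 2j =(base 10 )65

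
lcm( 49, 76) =3724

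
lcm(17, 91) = 1547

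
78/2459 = 78/2459 = 0.03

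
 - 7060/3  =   - 7060/3 = - 2353.33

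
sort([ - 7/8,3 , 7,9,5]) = [ - 7/8 , 3,  5, 7, 9] 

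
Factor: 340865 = 5^1*7^1 *9739^1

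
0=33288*0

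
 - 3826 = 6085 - 9911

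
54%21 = 12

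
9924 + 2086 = 12010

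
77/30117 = 77/30117 = 0.00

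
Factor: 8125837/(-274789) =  - 109^(  -  1 )*2521^(  -  1)* 8125837^1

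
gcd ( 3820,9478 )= 2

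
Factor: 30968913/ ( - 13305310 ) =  - 2^( - 1 )*3^1*5^( - 1)*181^( - 1)*7351^ ( - 1 )*10322971^1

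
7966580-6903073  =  1063507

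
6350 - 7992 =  - 1642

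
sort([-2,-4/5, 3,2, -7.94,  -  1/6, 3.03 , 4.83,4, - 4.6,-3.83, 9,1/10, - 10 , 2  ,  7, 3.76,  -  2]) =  [ - 10 ,- 7.94, - 4.6, - 3.83 ,-2,  -  2, - 4/5,-1/6, 1/10, 2  ,  2,3,  3.03,3.76, 4,  4.83,7,9] 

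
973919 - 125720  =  848199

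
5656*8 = 45248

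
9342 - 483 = 8859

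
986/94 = 493/47 = 10.49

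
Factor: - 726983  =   - 726983^1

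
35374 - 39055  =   - 3681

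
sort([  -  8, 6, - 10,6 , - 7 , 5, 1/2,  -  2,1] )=[ - 10, - 8, - 7, - 2,1/2,1,5,  6,6]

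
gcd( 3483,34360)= 1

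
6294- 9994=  - 3700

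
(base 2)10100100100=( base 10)1316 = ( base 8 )2444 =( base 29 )1gb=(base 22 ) 2fi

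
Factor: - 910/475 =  - 2^1* 5^( - 1)*7^1 * 13^1 * 19^( - 1)=-182/95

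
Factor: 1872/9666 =104/537= 2^3*3^ (  -  1 )*13^1*179^(-1)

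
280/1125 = 56/225 = 0.25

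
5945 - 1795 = 4150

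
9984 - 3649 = 6335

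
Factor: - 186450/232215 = -2^1 * 5^1*11^1*137^( - 1) = - 110/137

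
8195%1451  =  940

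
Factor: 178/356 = 1/2 = 2^(-1 )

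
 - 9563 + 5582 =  - 3981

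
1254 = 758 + 496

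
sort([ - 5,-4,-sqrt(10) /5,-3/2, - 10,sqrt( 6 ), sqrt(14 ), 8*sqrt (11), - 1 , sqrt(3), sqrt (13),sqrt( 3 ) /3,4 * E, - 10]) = [-10, - 10, - 5, - 4, -3/2, - 1, - sqrt(10) /5, sqrt (3) /3,  sqrt (3 ), sqrt(6 ), sqrt( 13 ), sqrt( 14),4*E, 8 * sqrt (11 ) ]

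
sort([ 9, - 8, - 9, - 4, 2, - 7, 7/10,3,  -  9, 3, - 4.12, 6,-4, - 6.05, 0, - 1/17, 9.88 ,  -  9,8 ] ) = [ - 9,  -  9  , - 9, - 8 , - 7, - 6.05 , - 4.12, - 4, - 4, - 1/17, 0,7/10, 2 , 3 , 3, 6,8,9,9.88 ]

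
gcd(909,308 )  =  1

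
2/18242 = 1/9121 = 0.00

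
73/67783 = 73/67783 =0.00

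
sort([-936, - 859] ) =[-936, - 859 ] 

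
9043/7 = 9043/7 = 1291.86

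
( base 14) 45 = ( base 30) 21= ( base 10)61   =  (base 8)75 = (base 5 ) 221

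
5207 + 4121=9328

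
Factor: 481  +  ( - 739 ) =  - 258 = - 2^1*3^1*43^1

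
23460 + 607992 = 631452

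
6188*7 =43316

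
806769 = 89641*9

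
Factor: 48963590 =2^1*5^1 * 13^1*157^1  *2399^1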